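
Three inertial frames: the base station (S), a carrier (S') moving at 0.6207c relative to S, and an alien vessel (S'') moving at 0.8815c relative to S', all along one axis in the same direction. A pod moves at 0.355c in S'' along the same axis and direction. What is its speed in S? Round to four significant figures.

Compose velocities in two stages. Stage 1 (into S'): u₁ = (0.355+0.8815)/(1+0.355×0.8815) = 0.94178.
Stage 2 (into S): u = (0.94178+0.6207)/(1+0.94178×0.6207) = 0.98606, so the speed is 0.9861c.

0.9861c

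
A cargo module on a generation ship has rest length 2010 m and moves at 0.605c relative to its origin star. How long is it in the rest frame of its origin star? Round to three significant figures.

1600 m

γ = 1/√(1 − β²) = 1/√(1 − 0.366025) = 1/√0.633975 = 1/0.796225 = 1.2559.
Length contraction: L = L₀/γ = 2010/1.2559 = 1600 m.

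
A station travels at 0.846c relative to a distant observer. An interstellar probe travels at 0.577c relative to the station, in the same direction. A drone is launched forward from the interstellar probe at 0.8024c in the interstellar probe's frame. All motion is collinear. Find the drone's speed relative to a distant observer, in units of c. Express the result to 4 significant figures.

0.9951c

First combine the drone and interstellar probe (S''→S'): u₁ = (0.8024 + 0.577)/(1 + 0.8024×0.577) = 1.3794/1.4629848 = 0.94287.
Then combine with the station (S'→S): u = (0.94287 + 0.846)/(1 + 0.94287×0.846) = 1.78887/1.79766802 = 0.99511.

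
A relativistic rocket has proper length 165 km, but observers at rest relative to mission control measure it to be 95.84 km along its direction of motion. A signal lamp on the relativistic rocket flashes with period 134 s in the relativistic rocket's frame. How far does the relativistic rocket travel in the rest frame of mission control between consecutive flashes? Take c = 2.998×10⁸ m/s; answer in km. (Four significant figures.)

5.630×10^7 km

From L = L₀/γ: γ = 165/95.84 = 1.72162.
β = √(1 − 1/γ²) = 0.81401. Lab-frame period = γτ = 1.72162×134 s = 230.7 s. Distance = βc × γτ = 0.81401 × 2.998×10⁸ m/s × 230.7 s = 5.6300×10^10 m = 5.630×10^7 km.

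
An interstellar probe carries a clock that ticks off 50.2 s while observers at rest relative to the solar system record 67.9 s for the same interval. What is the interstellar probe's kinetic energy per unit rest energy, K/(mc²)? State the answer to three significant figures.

The time-dilation ratio gives γ = 67.9/50.2 = 1.35259.
K/(mc²) = γ − 1 = 1.35259 − 1 = 0.353.

0.353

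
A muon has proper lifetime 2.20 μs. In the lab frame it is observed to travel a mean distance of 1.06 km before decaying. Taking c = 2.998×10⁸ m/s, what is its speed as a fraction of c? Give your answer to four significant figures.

Let x = d/(cτ) = 1060 m / (2.998×10⁸ m/s × 2.200×10^-6 s) = 1.6071. Since d = βγcτ, x = βγ = β/√(1−β²).
Solving: β² = x²/(1+x²) = 2.58277/3.58277 = 0.720886, so β = 0.8491.

0.8491c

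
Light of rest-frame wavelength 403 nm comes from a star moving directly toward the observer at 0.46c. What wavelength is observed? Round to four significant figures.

245.1 nm

Relativistic Doppler for wavelength: λ_obs = λ_src · √((1−β)/(1+β)).
With β = 0.46: factor = √(0.54/1.46) = 0.60816.
λ_obs = 403 × 0.60816 = 245.1 nm.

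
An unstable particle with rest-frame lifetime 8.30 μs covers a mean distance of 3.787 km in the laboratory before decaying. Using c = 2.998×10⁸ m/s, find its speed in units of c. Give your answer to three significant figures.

Lab distance = (lab lifetime)·v = γτ·βc, so βγ = d/(cτ) = 3787/(2.998×10⁸ × 8.300×10^-6) = 1.5219.
With βγ = 1.5219: γ² = 1 + (βγ)² = 3.31618, and β = (βγ)/γ = 1.5219/1.82104 = 0.836.

0.836c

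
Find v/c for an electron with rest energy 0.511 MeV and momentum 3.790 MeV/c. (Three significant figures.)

pc/(mc²) = 3.790/0.511 = 7.4168 = βγ = β/√(1−β²).
So β² = x²/(1 + x²) with x = 7.4168: x² = 55.0089, β² = 55.0089/56.0089 = 0.982146, β = 0.991.

0.991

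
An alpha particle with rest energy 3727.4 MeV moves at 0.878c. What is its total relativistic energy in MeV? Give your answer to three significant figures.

γ = 1/√(1 − β²) = 1/√(1 − 0.770884) = 1/√0.229116 = 1/0.478661 = 2.0892.
Total energy: E = γmc² = 2.0892 × 3727.4 MeV = 7790 MeV.

7790 MeV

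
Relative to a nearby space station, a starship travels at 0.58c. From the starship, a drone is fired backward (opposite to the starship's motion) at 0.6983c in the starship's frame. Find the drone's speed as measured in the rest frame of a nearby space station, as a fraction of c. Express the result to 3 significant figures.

0.199c

Relativistic velocity addition: u = (u' + v)/(1 + u'v/c²), with u' = −0.6983c and v = 0.58c.
Numerator: −0.6983 + 0.58 = −0.1183. Denominator: 1 + (−0.6983)(0.58) = 0.594986.
u = −0.1183/0.594986 = −0.19883, so the speed is 0.199c.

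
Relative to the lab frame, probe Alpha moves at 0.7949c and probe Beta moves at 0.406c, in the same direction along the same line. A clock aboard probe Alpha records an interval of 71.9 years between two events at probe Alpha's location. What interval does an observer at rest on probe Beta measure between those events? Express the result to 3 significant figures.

Speed of probe Alpha in probe Beta's frame: u = (v_A − v_B)/(1 − v_A v_B/c²) = (0.7949 − 0.406)/(1 − 0.7949×0.406) = 0.3889/0.6772706 = 0.57422; |u| = 0.57422c.
At |u| = 0.57422c, γ = (1 − 0.329729)^(−1/2) = 1.2214.
Probe Alpha's interval is proper; time dilation gives Δt_B = γΔτ = 1.2214 × 71.9 years = 87.8 years.

87.8 years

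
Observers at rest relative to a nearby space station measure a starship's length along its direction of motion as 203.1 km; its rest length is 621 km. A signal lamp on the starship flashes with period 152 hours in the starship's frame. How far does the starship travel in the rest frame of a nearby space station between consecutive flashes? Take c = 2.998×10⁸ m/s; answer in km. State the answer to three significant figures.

From L = L₀/γ: γ = 621/203.1 = 3.05761.
β = √(1 − 1/γ²) = 0.94501. Lab-frame period = γτ = 3.05761×152 hours = 464.76 hours. Distance = βc × γτ = 0.94501 × 2.998×10⁸ m/s × 1673136 s = 4.7402×10^14 m = 4.74×10^11 km.

4.74×10^11 km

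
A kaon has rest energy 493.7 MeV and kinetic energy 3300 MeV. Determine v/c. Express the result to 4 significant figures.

K = (γ−1)mc², so γ = 1 + 3300/493.7 = 7.6842.
Then v/c = √(1 − γ⁻²) = √(1 − 0.0169357) = √0.9830643 = 0.9915.

0.9915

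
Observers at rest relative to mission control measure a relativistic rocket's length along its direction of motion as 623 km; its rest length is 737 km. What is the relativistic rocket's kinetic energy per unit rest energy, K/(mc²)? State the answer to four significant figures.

From L = L₀/γ: γ = 737/623 = 1.18299.
Since K = (γ−1)mc², K/(mc²) = 1.18299 − 1 = 0.1830.

0.1830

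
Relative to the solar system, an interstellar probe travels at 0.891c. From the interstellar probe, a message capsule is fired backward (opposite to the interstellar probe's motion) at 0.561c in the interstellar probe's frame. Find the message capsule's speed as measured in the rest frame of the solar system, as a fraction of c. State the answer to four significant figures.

Relativistic velocity addition: u = (u' + v)/(1 + u'v/c²), with u' = −0.561c and v = 0.891c.
Numerator: −0.561 + 0.891 = 0.33. Denominator: 1 + (−0.561)(0.891) = 0.500149.
u = 0.33/0.500149 = 0.6598, so the speed is 0.6598c.

0.6598c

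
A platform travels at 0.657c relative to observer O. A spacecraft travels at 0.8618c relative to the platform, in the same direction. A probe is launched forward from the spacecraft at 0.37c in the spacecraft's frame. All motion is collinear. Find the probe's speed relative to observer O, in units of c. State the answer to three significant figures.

0.986c

First combine the probe and spacecraft (S''→S'): u₁ = (0.37 + 0.8618)/(1 + 0.37×0.8618) = 1.2318/1.318866 = 0.93398.
Then combine with the platform (S'→S): u = (0.93398 + 0.657)/(1 + 0.93398×0.657) = 1.59098/1.61362486 = 0.98597.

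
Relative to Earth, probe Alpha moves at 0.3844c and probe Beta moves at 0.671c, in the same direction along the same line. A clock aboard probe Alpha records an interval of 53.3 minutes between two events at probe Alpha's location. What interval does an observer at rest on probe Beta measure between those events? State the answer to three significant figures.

57.8 minutes

Speed of probe Alpha in probe Beta's frame: u = (v_A − v_B)/(1 − v_A v_B/c²) = (0.3844 − 0.671)/(1 − 0.3844×0.671) = −0.2866/0.7420676 = −0.38622; |u| = 0.38622c.
At |u| = 0.38622c, γ = (1 − 0.149166)^(−1/2) = 1.0841.
The clock on probe Alpha records proper time, so probe Beta measures Δt = γΔτ = 1.0841 × 53.3 = 57.8 minutes.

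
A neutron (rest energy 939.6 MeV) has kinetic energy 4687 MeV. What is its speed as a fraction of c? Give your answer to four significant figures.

γ = 1 + K/(mc²) = 1 + 4687/939.6 = 5.9883.
β = √(1 − 1/γ²) = √(1 − 0.0278864) = √0.9721136 = 0.9860.

0.9860c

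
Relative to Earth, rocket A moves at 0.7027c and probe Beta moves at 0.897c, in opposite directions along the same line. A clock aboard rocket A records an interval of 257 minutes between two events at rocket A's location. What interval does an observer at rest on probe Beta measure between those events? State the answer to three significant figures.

1330 minutes

Speed of rocket A in probe Beta's frame: u = (v_A + v_B)/(1 + v_A v_B/c²) = (0.7027 + 0.897)/(1 + 0.7027×0.897) = 1.5997/1.6303219 = 0.98122; |u| = 0.98122c.
γ for this relative speed: γ = 1/√(1 − 0.962793) = 5.1843.
The clock on rocket A records proper time, so probe Beta measures Δt = γΔτ = 5.1843 × 257 = 1330 minutes.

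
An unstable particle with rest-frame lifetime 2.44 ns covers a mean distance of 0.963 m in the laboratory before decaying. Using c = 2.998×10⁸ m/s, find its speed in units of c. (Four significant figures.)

d = βγcτ ⇒ βγ = d/(cτ) = 0.9630 m / (0.731512 m) = 1.3165.
β = (βγ)/√(1+(βγ)²) = 1.3165/√2.73317 = 0.7963.

0.7963c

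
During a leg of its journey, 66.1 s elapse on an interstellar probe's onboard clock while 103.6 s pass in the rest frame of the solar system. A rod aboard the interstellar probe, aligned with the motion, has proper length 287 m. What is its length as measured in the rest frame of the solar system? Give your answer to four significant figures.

The time-dilation ratio gives γ = 103.6/66.1 = 1.56732.
L = L₀/γ = 287/1.56732 = 183.1 m.

183.1 m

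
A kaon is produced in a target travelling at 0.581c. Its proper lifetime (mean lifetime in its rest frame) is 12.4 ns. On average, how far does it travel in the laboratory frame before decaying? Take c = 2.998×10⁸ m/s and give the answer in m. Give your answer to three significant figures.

γ = 1/√(1 − β²) = 1/√(1 − 0.337561) = 1/√0.662439 = 1/0.813904 = 1.2286.
Lab-frame lifetime: Δt = γτ = 1.2286 × 12.4 ns = 15.235 ns.
Distance: d = vΔt = 0.581 × 2.998×10⁸ m/s × 1.5235×10^-8 s = 2.65 m.

2.65 m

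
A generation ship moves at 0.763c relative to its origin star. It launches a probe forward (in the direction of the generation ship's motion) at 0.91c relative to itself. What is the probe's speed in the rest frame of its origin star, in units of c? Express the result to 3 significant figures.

Relativistic velocity addition: u = (u' + v)/(1 + u'v/c²), with u' = 0.91c and v = 0.763c.
Numerator: 0.91 + 0.763 = 1.673. Denominator: 1 + (0.91)(0.763) = 1.69433.
u = 1.673/1.69433 = 0.98741, so the speed is 0.987c.

0.987c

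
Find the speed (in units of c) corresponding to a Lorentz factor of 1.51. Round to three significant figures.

β = √(1 − 1/γ²) = √(1 − 1/2.2801) = √0.561423 = 0.749.

0.749c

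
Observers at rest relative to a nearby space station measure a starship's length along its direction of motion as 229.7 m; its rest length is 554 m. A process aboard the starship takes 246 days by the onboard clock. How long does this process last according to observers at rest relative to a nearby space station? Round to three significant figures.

593 days

Length contraction gives γ = L₀/L = 554/229.7 = 2.41184.
Δt = γΔτ = 2.41184 × 246 = 593 days.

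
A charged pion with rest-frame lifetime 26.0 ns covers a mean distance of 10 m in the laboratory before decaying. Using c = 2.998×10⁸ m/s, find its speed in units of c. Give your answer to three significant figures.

Lab distance = (lab lifetime)·v = γτ·βc, so βγ = d/(cτ) = 10.00/(2.998×10⁸ × 2.600×10^-8) = 1.2829.
With βγ = 1.2829: γ² = 1 + (βγ)² = 2.64583, and β = (βγ)/γ = 1.2829/1.6266 = 0.789.

0.789c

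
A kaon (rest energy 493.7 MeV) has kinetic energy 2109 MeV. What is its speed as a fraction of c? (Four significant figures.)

0.9818c

K = (γ−1)mc², so γ = 1 + 2109/493.7 = 5.2718.
Then v/c = √(1 − γ⁻²) = √(1 − 0.0359817) = √0.9640183 = 0.9818.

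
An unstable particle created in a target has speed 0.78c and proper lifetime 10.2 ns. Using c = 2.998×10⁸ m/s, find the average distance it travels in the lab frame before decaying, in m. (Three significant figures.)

Lorentz factor: γ = (1 − 0.6084)^(−1/2) = 1.598.
Lab-frame lifetime: Δt = γτ = 1.598 × 10.2 ns = 16.3 ns.
Distance: d = vΔt = 0.78 × 2.998×10⁸ m/s × 1.6300×10^-8 s = 3.81 m.

3.81 m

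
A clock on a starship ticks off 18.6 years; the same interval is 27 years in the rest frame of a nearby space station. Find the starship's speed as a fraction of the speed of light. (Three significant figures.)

γ = Δt/Δτ = 27/18.6 = 1.4516.
β = √(1 − 1/γ²) = √(1 − 0.474576) = √0.525424 = 0.725.

0.725c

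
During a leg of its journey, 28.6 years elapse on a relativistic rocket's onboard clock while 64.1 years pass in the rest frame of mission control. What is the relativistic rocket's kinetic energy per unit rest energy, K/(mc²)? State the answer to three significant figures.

γ = Δt/Δτ = 64.1/28.6 = 2.24126.
Since K = (γ−1)mc², K/(mc²) = 2.24126 − 1 = 1.24.

1.24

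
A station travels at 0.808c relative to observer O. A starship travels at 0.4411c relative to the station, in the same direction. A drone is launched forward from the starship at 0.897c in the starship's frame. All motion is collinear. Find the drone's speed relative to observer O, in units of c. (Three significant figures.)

0.996c

Apply u = (u'+v)/(1+u'v) twice. Drone in the station frame: (0.897+0.4411)/(1+0.897·0.4411) = 1.3381/1.3956667 = 0.95875c.
That velocity, transformed to the rest frame of observer O: (0.95875+0.808)/(1+0.95875·0.808) = 1.76675/1.77467 = 0.99554c.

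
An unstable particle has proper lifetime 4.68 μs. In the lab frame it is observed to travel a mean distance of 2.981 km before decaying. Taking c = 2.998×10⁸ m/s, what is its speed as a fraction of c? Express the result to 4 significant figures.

0.9048c

Lab distance = (lab lifetime)·v = γτ·βc, so βγ = d/(cτ) = 2981/(2.998×10⁸ × 4.680×10^-6) = 2.1246.
With βγ = 2.1246: γ² = 1 + (βγ)² = 5.51393, and β = (βγ)/γ = 2.1246/2.34818 = 0.9048.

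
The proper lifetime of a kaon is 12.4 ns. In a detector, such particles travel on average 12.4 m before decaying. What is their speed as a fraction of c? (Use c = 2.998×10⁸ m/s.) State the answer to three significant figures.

Lab distance = (lab lifetime)·v = γτ·βc, so βγ = d/(cτ) = 12.40/(2.998×10⁸ × 1.240×10^-8) = 3.3356.
With βγ = 3.3356: γ² = 1 + (βγ)² = 12.1262, and β = (βγ)/γ = 3.3356/3.48227 = 0.958.

0.958c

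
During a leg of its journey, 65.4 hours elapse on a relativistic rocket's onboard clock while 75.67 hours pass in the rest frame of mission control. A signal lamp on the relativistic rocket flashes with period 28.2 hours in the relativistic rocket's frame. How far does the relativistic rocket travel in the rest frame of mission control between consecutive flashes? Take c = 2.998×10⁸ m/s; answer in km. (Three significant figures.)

The time-dilation ratio gives γ = 75.67/65.4 = 1.15703.
β = √(1 − 1/γ²) = 0.50301. Lab-frame period = γτ = 1.15703×28.2 hours = 32.628 hours. Distance = βc × γτ = 0.50301 × 2.998×10⁸ m/s × 117460.8 s = 1.7713×10^13 m = 1.77×10^10 km.

1.77×10^10 km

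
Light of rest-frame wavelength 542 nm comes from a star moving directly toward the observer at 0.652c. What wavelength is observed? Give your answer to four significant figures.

Relativistic Doppler for wavelength: λ_obs = λ_src · √((1−β)/(1+β)).
With β = 0.652: factor = √(0.348/1.652) = 0.45897.
λ_obs = 542 × 0.45897 = 248.8 nm.

248.8 nm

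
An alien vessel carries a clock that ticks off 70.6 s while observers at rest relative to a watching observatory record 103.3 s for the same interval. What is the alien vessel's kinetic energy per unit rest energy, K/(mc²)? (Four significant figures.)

0.4632

γ = Δt/Δτ = 103.3/70.6 = 1.46317.
Since K = (γ−1)mc², K/(mc²) = 1.46317 − 1 = 0.4632.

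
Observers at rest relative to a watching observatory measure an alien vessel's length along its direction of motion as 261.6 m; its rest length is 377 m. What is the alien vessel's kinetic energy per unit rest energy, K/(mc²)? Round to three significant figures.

0.441

From L = L₀/γ: γ = 377/261.6 = 1.44113.
Since K = (γ−1)mc², K/(mc²) = 1.44113 − 1 = 0.441.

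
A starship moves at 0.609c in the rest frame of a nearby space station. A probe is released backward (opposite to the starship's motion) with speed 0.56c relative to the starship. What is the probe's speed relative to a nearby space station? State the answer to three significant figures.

In units of c, u = (u' + v)/(1 + u'v) with u' = −0.56 and v = 0.609.
Numerator: −0.56 + 0.609 = 0.049. Denominator: 1 + (−0.56)(0.609) = 0.65896.
u = 0.049/0.65896 = 0.07436, so the speed is 0.0744c.

0.0744c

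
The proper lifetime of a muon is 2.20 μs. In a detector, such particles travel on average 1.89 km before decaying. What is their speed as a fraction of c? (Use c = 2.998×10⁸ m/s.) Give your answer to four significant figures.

Let x = d/(cτ) = 1890 m / (2.998×10⁸ m/s × 2.200×10^-6 s) = 2.8655. Since d = βγcτ, x = βγ = β/√(1−β²).
Solving: β² = x²/(1+x²) = 8.21109/9.21109 = 0.891435, so β = 0.9442.

0.9442c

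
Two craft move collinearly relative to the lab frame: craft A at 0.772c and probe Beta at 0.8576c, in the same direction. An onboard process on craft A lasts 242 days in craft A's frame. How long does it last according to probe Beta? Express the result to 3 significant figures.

The velocity of craft A relative to probe Beta is (0.772 − 0.8576)c / (1 − 0.772×0.8576) = −0.2533c; relative speed 0.2533c.
At |u| = 0.2533c, γ = (1 − 0.0641609)^(−1/2) = 1.0337.
The clock on craft A records proper time, so probe Beta measures Δt = γΔτ = 1.0337 × 242 = 250 days.

250 days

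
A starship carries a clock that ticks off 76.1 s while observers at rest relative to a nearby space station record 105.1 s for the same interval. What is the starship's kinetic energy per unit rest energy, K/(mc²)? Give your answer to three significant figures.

The time-dilation ratio gives γ = 105.1/76.1 = 1.38108.
Since K = (γ−1)mc², K/(mc²) = 1.38108 − 1 = 0.381.

0.381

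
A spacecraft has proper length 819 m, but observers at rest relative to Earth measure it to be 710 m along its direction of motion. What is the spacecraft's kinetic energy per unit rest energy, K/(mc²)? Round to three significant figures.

γ = L₀/L = 819/710 = 1.15352.
K/(mc²) = γ − 1 = 1.15352 − 1 = 0.154.

0.154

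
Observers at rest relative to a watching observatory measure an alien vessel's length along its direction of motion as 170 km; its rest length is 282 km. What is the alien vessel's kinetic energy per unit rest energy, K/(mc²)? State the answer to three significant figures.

0.659

From L = L₀/γ: γ = 282/170 = 1.65882.
K/(mc²) = γ − 1 = 1.65882 − 1 = 0.659.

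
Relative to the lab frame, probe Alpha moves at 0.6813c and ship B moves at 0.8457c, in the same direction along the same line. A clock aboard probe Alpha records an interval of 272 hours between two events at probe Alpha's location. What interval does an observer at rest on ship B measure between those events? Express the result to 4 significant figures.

Transform probe Alpha's velocity into ship B's frame: (0.6813 − 0.8457)/(1 − 0.6813·0.8457) = −0.1644/0.42382459, so the relative speed is 0.3879c.
At |u| = 0.3879c, γ = (1 − 0.150466)^(−1/2) = 1.0849.
The clock on probe Alpha records proper time, so ship B measures Δt = γΔτ = 1.0849 × 272 = 295.1 hours.

295.1 hours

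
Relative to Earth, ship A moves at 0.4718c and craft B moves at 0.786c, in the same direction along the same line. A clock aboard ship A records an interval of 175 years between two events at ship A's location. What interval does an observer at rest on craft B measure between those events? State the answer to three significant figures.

Transform ship A's velocity into craft B's frame: (0.4718 − 0.786)/(1 − 0.4718·0.786) = −0.3142/0.6291652, so the relative speed is 0.49939c.
At |u| = 0.49939c, γ = (1 − 0.24939)^(−1/2) = 1.1542.
Ship A's interval is proper; time dilation gives Δt_B = γΔτ = 1.1542 × 175 years = 202 years.

202 years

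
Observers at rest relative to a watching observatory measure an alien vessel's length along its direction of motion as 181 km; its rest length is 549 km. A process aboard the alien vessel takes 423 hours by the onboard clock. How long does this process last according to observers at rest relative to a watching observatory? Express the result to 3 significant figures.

1280 hours

From L = L₀/γ: γ = 549/181 = 3.03315.
Δt = γΔτ = 3.03315 × 423 = 1280 hours.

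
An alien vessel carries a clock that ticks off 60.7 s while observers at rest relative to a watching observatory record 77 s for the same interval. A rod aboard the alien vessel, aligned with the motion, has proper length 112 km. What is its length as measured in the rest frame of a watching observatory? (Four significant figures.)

88.29 km

From Δt = γΔτ: γ = 77/60.7 = 1.26853.
L = L₀/γ = 112/1.26853 = 88.29 km.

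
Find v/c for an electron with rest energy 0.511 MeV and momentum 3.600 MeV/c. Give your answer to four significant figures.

0.9901

pc/(mc²) = 3.600/0.511 = 7.045 = βγ = β/√(1−β²).
So β² = x²/(1 + x²) with x = 7.045: x² = 49.632, β² = 49.632/50.632 = 0.98025, β = 0.9901.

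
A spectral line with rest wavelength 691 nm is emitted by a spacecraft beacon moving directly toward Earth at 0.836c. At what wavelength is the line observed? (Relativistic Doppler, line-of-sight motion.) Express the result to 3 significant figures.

Relativistic Doppler for wavelength: λ_obs = λ_src · √((1−β)/(1+β)).
With β = 0.836: factor = √(0.164/1.836) = 0.29887.
λ_obs = 691 × 0.29887 = 207 nm.

207 nm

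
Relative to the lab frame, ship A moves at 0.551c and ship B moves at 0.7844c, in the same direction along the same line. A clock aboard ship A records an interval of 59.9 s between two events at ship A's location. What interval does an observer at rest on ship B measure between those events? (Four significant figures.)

The velocity of ship A relative to ship B is (0.551 − 0.7844)c / (1 − 0.551×0.7844) = −0.41106c; relative speed 0.41106c.
γ for this relative speed: γ = 1/√(1 − 0.16897) = 1.097.
Ship A's interval is proper; time dilation gives Δt_B = γΔτ = 1.097 × 59.9 s = 65.71 s.

65.71 s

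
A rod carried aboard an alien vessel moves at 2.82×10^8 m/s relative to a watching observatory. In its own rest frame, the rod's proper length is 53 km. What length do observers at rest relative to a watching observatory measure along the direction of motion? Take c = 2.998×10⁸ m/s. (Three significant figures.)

18.0 km

β = v/c = (2.82×10^8 m/s)/(2.998×10⁸ m/s) = 0.940627.
Lorentz factor: γ = (1 − 0.8847792)^(−1/2) = 2.946.
Along the direction of motion the measured length is L₀/γ = 53/2.946 = 18.0 km.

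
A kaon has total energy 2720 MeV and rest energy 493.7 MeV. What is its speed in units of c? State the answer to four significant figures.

0.9834c

γ = E/(mc²) = 2720/493.7 = 5.5094.
β = √(1 − 1/γ²) = √(1 − 0.0329451) = √0.9670549 = 0.9834.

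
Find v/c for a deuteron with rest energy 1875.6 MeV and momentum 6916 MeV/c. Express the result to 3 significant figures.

pc/(mc²) = 6916/1875.6 = 3.6874 = βγ = β/√(1−β²).
So β² = x²/(1 + x²) with x = 3.6874: x² = 13.5969, β² = 13.5969/14.5969 = 0.931492, β = 0.965.

0.965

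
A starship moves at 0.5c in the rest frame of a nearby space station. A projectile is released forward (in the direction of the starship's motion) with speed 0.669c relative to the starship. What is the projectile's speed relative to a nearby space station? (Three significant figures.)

0.876c

Relativistic velocity addition: u = (u' + v)/(1 + u'v/c²), with u' = 0.669c and v = 0.5c.
Numerator: 0.669 + 0.5 = 1.169. Denominator: 1 + (0.669)(0.5) = 1.3345.
u = 1.169/1.3345 = 0.87598, so the speed is 0.876c.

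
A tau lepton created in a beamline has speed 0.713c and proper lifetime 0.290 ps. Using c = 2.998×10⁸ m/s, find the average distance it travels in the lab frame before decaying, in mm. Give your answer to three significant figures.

β² = 0.508369, so γ = 1/√0.491631 = 1.4262.
Lab-frame lifetime: Δt = γτ = 1.4262 × 0.290 ps = 0.4136 ps.
Distance: d = vΔt = 0.713 × 2.998×10⁸ m/s × 4.1360×10^-13 s = 8.84×10^-5 m = 0.0884 mm.

0.0884 mm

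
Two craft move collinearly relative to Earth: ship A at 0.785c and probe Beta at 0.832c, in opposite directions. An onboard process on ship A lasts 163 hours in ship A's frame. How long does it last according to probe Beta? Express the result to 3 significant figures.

Speed of ship A in probe Beta's frame: u = (v_A + v_B)/(1 + v_A v_B/c²) = (0.785 + 0.832)/(1 + 0.785×0.832) = 1.617/1.65312 = 0.97815; |u| = 0.97815c.
At |u| = 0.97815c, γ = (1 − 0.956777)^(−1/2) = 4.81.
Ship A's interval is proper; time dilation gives Δt_B = γΔτ = 4.81 × 163 hours = 784 hours.

784 hours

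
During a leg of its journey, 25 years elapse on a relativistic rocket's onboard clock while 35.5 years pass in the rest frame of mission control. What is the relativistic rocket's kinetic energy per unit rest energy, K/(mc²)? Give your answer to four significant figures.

From Δt = γΔτ: γ = 35.5/25 = 1.42.
K/(mc²) = γ − 1 = 1.42 − 1 = 0.4200.

0.4200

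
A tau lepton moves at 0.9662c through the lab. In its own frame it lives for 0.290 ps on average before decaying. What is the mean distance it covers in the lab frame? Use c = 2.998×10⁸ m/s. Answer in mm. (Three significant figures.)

0.326 mm

With β = 0.9662, γ = 1/√(1 − 0.9662²) = 1/√0.06645756 = 3.8791.
Lab-frame lifetime: Δt = γτ = 3.8791 × 0.290 ps = 1.1249 ps.
Distance: d = vΔt = 0.9662 × 2.998×10⁸ m/s × 1.1249×10^-12 s = 3.26×10^-4 m = 0.326 mm.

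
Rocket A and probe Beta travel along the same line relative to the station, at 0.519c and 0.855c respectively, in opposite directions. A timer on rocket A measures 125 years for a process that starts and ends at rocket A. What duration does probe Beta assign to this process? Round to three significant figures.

Transform rocket A's velocity into probe Beta's frame: (0.519 + 0.855)/(1 + 0.519·0.855) = 1.374/1.443745, so the relative speed is 0.95169c.
At |u| = 0.95169c, γ = (1 − 0.905714)^(−1/2) = 3.2567.
Rocket A's interval is proper; time dilation gives Δt_B = γΔτ = 3.2567 × 125 years = 407 years.

407 years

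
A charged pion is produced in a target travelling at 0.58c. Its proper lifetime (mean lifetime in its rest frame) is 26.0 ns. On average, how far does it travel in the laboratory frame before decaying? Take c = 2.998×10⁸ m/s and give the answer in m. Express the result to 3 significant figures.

With β = 0.58, γ = 1/√(1 − 0.58²) = 1/√0.6636 = 1.2276.
Lab-frame lifetime: Δt = γτ = 1.2276 × 26.0 ns = 31.918 ns.
Distance: d = vΔt = 0.58 × 2.998×10⁸ m/s × 3.1918×10^-8 s = 5.55 m.

5.55 m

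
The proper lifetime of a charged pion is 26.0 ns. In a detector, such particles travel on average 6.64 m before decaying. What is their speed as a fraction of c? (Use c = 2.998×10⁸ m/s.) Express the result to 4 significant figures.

0.6485c

Let x = d/(cτ) = 6.640 m / (2.998×10⁸ m/s × 2.600×10^-8 s) = 0.85185. Since d = βγcτ, x = βγ = β/√(1−β²).
Solving: β² = x²/(1+x²) = 0.725648/1.725648 = 0.420508, so β = 0.6485.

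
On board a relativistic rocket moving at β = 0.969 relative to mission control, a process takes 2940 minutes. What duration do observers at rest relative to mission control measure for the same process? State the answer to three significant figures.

11900 minutes

γ = 1/√(1 − β²) = 1/√(1 − 0.938961) = 1/√0.061039 = 1/0.247061 = 4.0476.
Time dilation: Δt = γ·Δτ = 4.0476 × 2940 = 11900 minutes.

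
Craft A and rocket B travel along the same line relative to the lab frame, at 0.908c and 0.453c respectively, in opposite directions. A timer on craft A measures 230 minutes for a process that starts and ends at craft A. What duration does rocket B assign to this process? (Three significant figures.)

The velocity of craft A relative to rocket B is (0.908 + 0.453)c / (1 + 0.908×0.453) = 0.96434c; relative speed 0.96434c.
γ for this relative speed: γ = 1/√(1 − 0.929952) = 3.7783.
The clock on craft A records proper time, so rocket B measures Δt = γΔτ = 3.7783 × 230 = 869 minutes.

869 minutes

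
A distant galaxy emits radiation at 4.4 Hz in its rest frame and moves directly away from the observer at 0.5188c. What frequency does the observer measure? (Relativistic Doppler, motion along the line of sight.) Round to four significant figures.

Relativistic Doppler (source moving away): f_obs = f_src · √((1−β)/(1+β)).
With β = 0.5188: factor = √(0.4812/1.5188) = 0.56288.
f_obs = 4.4 × 0.56288 = 2.477 Hz.

2.477 Hz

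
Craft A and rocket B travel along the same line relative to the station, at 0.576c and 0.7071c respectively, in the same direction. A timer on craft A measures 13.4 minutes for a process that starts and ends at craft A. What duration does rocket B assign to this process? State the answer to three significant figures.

Speed of craft A in rocket B's frame: u = (v_A − v_B)/(1 − v_A v_B/c²) = (0.576 − 0.7071)/(1 − 0.576×0.7071) = −0.1311/0.5927104 = −0.22119; |u| = 0.22119c.
At |u| = 0.22119c, γ = (1 − 0.048925)^(−1/2) = 1.0254.
The clock on craft A records proper time, so rocket B measures Δt = γΔτ = 1.0254 × 13.4 = 13.7 minutes.

13.7 minutes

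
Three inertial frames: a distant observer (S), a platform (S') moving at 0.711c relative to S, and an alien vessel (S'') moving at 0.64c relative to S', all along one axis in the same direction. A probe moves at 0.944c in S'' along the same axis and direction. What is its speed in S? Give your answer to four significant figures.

0.9979c

First combine the probe and alien vessel (S''→S'): u₁ = (0.944 + 0.64)/(1 + 0.944×0.64) = 1.584/1.60416 = 0.98743.
Then combine with the platform (S'→S): u = (0.98743 + 0.711)/(1 + 0.98743×0.711) = 1.69843/1.70206273 = 0.99787.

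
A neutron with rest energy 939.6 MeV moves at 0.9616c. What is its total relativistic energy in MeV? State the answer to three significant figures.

β² = 0.92467456, so γ = 1/√0.07532544 = 3.6436.
Total energy: E = γmc² = 3.6436 × 939.6 MeV = 3420 MeV.

3420 MeV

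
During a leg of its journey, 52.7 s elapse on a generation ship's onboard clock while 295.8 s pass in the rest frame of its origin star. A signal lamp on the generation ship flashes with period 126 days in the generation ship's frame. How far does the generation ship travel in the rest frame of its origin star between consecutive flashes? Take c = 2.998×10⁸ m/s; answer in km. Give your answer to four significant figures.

From Δt = γΔτ: γ = 295.8/52.7 = 5.6129.
β = √(1 − 1/γ²) = 0.984. Lab-frame period = γτ = 5.6129×126 days = 707.23 days. Distance = βc × γτ = 0.984 × 2.998×10⁸ m/s × 61104672 s = 1.8026×10^16 m = 1.803×10^13 km.

1.803×10^13 km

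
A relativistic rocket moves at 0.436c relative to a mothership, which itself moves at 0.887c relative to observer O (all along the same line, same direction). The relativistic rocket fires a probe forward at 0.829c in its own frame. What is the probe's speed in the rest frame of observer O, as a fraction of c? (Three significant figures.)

First combine the probe and relativistic rocket (S''→S'): u₁ = (0.829 + 0.436)/(1 + 0.829×0.436) = 1.265/1.361444 = 0.92916.
Then combine with the mothership (S'→S): u = (0.92916 + 0.887)/(1 + 0.92916×0.887) = 1.81616/1.82416492 = 0.99561.

0.996c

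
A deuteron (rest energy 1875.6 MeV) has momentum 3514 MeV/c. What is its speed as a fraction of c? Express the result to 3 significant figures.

0.882c

pc/(mc²) = 3514/1875.6 = 1.8735 = βγ = β/√(1−β²).
So β² = x²/(1 + x²) with x = 1.8735: x² = 3.51, β² = 3.51/4.51 = 0.778271, β = 0.882.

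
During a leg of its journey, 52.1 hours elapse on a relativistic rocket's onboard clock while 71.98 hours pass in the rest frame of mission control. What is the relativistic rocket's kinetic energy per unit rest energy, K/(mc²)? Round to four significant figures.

0.3816

The time-dilation ratio gives γ = 71.98/52.1 = 1.38157.
K/(mc²) = γ − 1 = 1.38157 − 1 = 0.3816.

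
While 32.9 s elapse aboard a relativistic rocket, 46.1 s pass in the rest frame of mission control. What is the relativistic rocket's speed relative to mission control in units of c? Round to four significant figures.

0.7005c

γ = Δt/Δτ = 46.1/32.9 = 1.4012.
β = √(1 − 1/γ²) = √(1 − 0.509331) = √0.490669 = 0.7005.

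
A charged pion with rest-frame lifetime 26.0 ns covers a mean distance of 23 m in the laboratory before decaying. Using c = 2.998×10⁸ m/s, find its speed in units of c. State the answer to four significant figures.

0.9471c

Lab distance = (lab lifetime)·v = γτ·βc, so βγ = d/(cτ) = 23.00/(2.998×10⁸ × 2.600×10^-8) = 2.9507.
With βγ = 2.9507: γ² = 1 + (βγ)² = 9.70663, and β = (βγ)/γ = 2.9507/3.11555 = 0.9471.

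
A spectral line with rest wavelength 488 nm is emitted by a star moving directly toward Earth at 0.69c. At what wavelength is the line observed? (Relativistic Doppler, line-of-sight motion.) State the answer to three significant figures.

209 nm

Relativistic Doppler for wavelength: λ_obs = λ_src · √((1−β)/(1+β)).
With β = 0.69: factor = √(0.31/1.69) = 0.42829.
λ_obs = 488 × 0.42829 = 209 nm.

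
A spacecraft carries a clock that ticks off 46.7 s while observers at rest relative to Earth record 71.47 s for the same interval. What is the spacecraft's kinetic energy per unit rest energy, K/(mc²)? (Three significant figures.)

From Δt = γΔτ: γ = 71.47/46.7 = 1.53041.
Since K = (γ−1)mc², K/(mc²) = 1.53041 − 1 = 0.530.

0.530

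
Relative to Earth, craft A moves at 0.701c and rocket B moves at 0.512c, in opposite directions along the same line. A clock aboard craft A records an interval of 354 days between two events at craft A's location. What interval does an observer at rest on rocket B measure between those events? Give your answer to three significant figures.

785 days

Transform craft A's velocity into rocket B's frame: (0.701 + 0.512)/(1 + 0.701·0.512) = 1.213/1.358912, so the relative speed is 0.89263c.
At |u| = 0.89263c, γ = (1 − 0.796788)^(−1/2) = 2.2183.
Craft A's interval is proper; time dilation gives Δt_B = γΔτ = 2.2183 × 354 days = 785 days.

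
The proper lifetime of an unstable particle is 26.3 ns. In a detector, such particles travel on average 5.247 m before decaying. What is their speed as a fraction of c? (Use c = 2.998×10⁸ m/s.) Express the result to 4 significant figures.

0.5540c

Lab distance = (lab lifetime)·v = γτ·βc, so βγ = d/(cτ) = 5.247/(2.998×10⁸ × 2.630×10^-8) = 0.66546.
With βγ = 0.66546: γ² = 1 + (βγ)² = 1.442837, and β = (βγ)/γ = 0.66546/1.20118 = 0.5540.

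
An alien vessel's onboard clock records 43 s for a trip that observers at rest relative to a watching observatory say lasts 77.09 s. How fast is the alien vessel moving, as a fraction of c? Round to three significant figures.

0.830c

γ = Δt/Δτ = 77.09/43 = 1.7928.
β = √(1 − 1/γ²) = √(1 − 0.311126) = √0.688874 = 0.830.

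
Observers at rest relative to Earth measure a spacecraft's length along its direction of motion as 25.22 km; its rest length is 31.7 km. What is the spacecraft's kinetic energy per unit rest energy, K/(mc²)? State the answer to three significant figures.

From L = L₀/γ: γ = 31.7/25.22 = 1.25694.
Since K = (γ−1)mc², K/(mc²) = 1.25694 − 1 = 0.257.

0.257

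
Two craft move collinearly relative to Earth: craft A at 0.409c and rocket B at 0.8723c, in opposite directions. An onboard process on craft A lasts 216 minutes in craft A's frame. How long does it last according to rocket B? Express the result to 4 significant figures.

Transform craft A's velocity into rocket B's frame: (0.409 + 0.8723)/(1 + 0.409·0.8723) = 1.2813/1.3567707, so the relative speed is 0.94437c.
At |u| = 0.94437c, γ = (1 − 0.891835)^(−1/2) = 3.0406.
Craft A's interval is proper; time dilation gives Δt_B = γΔτ = 3.0406 × 216 minutes = 656.8 minutes.

656.8 minutes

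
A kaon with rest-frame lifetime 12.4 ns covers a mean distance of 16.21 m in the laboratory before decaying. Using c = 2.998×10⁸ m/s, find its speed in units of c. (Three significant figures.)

Lab distance = (lab lifetime)·v = γτ·βc, so βγ = d/(cτ) = 16.21/(2.998×10⁸ × 1.240×10^-8) = 4.3604.
With βγ = 4.3604: γ² = 1 + (βγ)² = 20.0131, and β = (βγ)/γ = 4.3604/4.4736 = 0.975.

0.975c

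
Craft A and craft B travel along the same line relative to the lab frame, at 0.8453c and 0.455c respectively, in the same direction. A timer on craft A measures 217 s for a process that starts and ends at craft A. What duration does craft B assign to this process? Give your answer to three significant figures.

281 s

Speed of craft A in craft B's frame: u = (v_A − v_B)/(1 − v_A v_B/c²) = (0.8453 − 0.455)/(1 − 0.8453×0.455) = 0.3903/0.6153885 = 0.63423; |u| = 0.63423c.
At |u| = 0.63423c, γ = (1 − 0.402248)^(−1/2) = 1.2934.
Craft A's interval is proper; time dilation gives Δt_B = γΔτ = 1.2934 × 217 s = 281 s.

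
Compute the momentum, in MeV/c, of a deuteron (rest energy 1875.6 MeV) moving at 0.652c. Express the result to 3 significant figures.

Lorentz factor: γ = (1 − 0.425104)^(−1/2) = 1.3189.
Momentum: p = γβ·mc = 1.3189 × 0.652 × 1875.6 MeV/c = 1610 MeV/c.

1610 MeV/c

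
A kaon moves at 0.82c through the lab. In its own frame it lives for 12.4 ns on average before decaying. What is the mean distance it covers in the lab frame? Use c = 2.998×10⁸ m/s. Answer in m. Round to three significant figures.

γ = 1/√(1 − β²) = 1/√(1 − 0.6724) = 1/√0.3276 = 1/0.572364 = 1.7471.
Lab-frame lifetime: Δt = γτ = 1.7471 × 12.4 ns = 21.664 ns.
Distance: d = vΔt = 0.82 × 2.998×10⁸ m/s × 2.1664×10^-8 s = 5.33 m.

5.33 m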